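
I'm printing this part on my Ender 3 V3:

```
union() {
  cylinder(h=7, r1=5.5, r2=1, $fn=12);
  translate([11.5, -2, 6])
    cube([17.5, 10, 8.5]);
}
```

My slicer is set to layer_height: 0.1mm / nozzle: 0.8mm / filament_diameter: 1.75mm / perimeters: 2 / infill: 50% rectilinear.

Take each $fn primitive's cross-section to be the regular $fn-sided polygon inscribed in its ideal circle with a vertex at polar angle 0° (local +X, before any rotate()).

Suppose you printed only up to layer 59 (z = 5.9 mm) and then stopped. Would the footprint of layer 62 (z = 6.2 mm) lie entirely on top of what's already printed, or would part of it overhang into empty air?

part overhangs

Compare the two slices. At z = 5.9: the cone: at t=0.843 of its height the radius interpolates to r₁+(r₂−r₁)t = 1.707, giving a regular 12-gon of that circumradius (area = (12/2)·1.707²·sin(360°/12) = 8.74 mm²); the cube at (11.5, -2) is absent (z outside [6, 14.5]); Taking the union: only the cone is present, so the union is just that shape — area = 8.74 mm². At z = 6.2: the cone contributes a regular 12-gon of circumradius 1.514 (interpolated between r1=5.5 and r2=1 at t=0.886) (area = (12/2)·1.514²·sin(360°/12) = 6.88 mm²); the 17.5×10 cube at (11.5, -2) contributes its full rectangle (area 175.00 mm²); Taking the union: the 2 present regions are separate (no shared area or edge), so areas and boundary lengths simply add and each stays a separate island — area = 181.88 mm². Checking containment: at z = 6.2 the cross-section extends beyond the z = 5.9 cross-section by about 175.00 mm².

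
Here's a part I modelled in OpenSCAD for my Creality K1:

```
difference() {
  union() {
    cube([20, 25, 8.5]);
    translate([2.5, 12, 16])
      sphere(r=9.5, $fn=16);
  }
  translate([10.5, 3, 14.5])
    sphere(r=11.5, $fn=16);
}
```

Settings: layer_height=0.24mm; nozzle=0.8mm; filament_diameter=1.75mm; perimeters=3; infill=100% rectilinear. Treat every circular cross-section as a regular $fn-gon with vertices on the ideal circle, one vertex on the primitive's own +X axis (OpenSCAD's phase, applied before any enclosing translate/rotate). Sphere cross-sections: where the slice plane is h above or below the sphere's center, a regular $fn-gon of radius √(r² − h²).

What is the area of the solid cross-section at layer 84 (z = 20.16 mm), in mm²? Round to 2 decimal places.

163.61 mm²

At z = 20.16 mm: the cube does not reach this height (z outside [0, 8.5]); the r=9.5 sphere at (2.5, 12) contributes a regular 16-gon of circumradius √(9.5²−4.16²) = 8.541 (area = (16/2)·8.541²·sin(360°/16) = 223.32 mm²); Combining (union): only the r=9.5 sphere at (2.5, 12) is present, so the union is just that shape — area = 223.32 mm²; the r=11.5 sphere at (10.5, 3) slices to a regular 16-gon of circumradius 10.011 (√(r²−h²) with h=5.66 from center) (area = (16/2)·10.011²·sin(360°/16) = 306.80 mm²); Taking the first minus the rest: starting from the result so far (223.32 mm²), the r=11.5 sphere at (10.5, 3) partially overlaps it — only the 59.71 mm² overlap (of its 306.80 mm²) is removed, clipping the outline — area = 163.61 mm². Overall, the cross-section is a single solid region. Net area = 163.61 mm².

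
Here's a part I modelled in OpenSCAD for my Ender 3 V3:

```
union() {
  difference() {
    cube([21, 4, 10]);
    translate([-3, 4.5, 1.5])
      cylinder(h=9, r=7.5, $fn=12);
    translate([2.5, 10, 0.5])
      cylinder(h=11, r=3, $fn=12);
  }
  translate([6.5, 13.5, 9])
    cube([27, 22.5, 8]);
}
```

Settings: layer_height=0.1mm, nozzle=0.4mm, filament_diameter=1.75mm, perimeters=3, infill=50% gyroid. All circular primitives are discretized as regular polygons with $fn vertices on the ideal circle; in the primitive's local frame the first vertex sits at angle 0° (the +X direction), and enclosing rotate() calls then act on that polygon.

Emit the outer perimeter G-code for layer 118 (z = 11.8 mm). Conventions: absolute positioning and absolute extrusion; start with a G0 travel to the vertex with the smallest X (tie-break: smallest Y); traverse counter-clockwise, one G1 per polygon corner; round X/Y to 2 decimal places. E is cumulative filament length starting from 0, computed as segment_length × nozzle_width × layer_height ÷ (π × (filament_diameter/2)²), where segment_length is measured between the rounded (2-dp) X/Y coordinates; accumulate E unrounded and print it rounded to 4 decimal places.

At z = 11.8 mm: the cube is absent (z outside [0, 10]); the cylinder at (-3, 4.5) does not reach this height (z outside [1.5, 10.5]); the cylinder at (2.5, 10) does not reach this height (z outside [0.5, 11.5]); Taking the first minus the rest: the first operand is absent here, so nothing remains; the cube at (6.5, 13.5) (footprint 27×22.5) is included at this height; Combining (union): only the 27×22.5 cube at (6.5, 13.5) is present, so the union is just that shape — 1 connected region. The outline is a single polygon with 4 vertices. Extrusion per mm of travel: 0.4 × 0.1 / (π × 0.875²) = 0.016630. Accumulating E over each segment gives final E = 1.6464.

G0 X6.50 Y13.50 Z11.80
G1 X33.50 Y13.50 E0.4490
G1 X33.50 Y36.00 E0.8232
G1 X6.50 Y36.00 E1.2722
G1 X6.50 Y13.50 E1.6464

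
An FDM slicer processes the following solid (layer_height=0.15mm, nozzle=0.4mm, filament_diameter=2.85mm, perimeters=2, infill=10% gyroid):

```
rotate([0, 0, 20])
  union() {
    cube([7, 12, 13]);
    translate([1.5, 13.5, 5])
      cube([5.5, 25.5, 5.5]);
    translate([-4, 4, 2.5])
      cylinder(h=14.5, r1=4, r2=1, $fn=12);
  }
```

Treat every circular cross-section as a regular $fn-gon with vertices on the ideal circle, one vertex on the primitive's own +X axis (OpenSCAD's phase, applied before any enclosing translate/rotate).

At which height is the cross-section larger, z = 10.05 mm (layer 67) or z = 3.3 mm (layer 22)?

layer 67 (z = 10.05 mm)

Layer 67 (z = 10.05): the cube is present — its section is the full 7×12 rectangle (area 84.00 mm²); the cube at (1.5, 13.5) is present — its section is the full 5.5×25.5 rectangle (area 140.25 mm²); the cone at (-4, 4) (r1=4→r2=1) has section circumradius 2.438 here — a regular 12-gon (area = (12/2)·2.438²·sin(360°/12) = 17.83 mm²); Combining (union): the 3 present regions are separate (no shared area or edge), so areas and boundary lengths simply add and each stays a separate island — area = 242.08 mm²; (whole slice rotated 20° about Z — lengths, areas and connectivity unchanged). So its area = 242.08 mm². Layer 22 (z = 3.3): the 7×12 cube contributes its full rectangle (area 84.00 mm²); the cube at (1.5, 13.5) does not reach this height (z outside [5, 10.5]); the cone at (-4, 4): at t=0.055 of its height the radius interpolates to r₁+(r₂−r₁)t = 3.834, giving a regular 12-gon of that circumradius (area = (12/2)·3.834²·sin(360°/12) = 44.11 mm²); Merging all regions: the 2 present regions are separate (no shared area or edge), so areas and boundary lengths simply add and each stays a separate island — area = 128.11 mm²; (whole slice rotated 20° about Z — lengths, areas and connectivity unchanged). So its area = 128.11 mm². Layer 67 is larger (242.08 vs 128.11 mm²).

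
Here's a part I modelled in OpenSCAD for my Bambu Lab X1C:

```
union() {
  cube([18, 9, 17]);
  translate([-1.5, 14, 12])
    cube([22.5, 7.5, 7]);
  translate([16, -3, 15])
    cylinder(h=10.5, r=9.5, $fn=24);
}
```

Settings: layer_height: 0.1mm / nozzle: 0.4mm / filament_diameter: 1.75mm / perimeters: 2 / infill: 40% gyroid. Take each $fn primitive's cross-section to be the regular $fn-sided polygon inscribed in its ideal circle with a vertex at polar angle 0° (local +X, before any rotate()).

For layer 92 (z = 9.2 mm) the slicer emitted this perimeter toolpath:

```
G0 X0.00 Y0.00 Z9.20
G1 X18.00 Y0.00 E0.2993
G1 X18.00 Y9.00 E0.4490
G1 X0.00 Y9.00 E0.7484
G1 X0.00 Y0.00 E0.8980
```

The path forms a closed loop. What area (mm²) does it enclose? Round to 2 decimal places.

Apply the shoelace formula to the sequence of (X, Y) vertices; enclosed area = 162.00 mm².

162.00 mm²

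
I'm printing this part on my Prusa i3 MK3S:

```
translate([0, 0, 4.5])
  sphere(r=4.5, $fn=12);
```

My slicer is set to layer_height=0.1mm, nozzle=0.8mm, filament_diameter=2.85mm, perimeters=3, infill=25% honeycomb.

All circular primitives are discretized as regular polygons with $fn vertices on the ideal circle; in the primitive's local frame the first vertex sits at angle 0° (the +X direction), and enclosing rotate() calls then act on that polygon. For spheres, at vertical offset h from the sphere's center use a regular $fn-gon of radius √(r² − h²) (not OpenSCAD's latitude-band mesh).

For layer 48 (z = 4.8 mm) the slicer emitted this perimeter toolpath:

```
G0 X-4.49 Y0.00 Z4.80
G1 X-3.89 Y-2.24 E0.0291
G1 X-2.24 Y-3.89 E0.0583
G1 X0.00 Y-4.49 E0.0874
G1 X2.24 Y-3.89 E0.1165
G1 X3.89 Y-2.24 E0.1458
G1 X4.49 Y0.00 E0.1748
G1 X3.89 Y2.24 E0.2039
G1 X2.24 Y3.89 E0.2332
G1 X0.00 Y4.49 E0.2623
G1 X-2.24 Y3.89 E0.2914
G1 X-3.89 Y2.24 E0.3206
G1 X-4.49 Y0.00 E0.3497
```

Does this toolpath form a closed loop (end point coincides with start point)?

yes

Start point (G0): (-4.49, 0.00). End point (last G1): the path returns to the start — closed.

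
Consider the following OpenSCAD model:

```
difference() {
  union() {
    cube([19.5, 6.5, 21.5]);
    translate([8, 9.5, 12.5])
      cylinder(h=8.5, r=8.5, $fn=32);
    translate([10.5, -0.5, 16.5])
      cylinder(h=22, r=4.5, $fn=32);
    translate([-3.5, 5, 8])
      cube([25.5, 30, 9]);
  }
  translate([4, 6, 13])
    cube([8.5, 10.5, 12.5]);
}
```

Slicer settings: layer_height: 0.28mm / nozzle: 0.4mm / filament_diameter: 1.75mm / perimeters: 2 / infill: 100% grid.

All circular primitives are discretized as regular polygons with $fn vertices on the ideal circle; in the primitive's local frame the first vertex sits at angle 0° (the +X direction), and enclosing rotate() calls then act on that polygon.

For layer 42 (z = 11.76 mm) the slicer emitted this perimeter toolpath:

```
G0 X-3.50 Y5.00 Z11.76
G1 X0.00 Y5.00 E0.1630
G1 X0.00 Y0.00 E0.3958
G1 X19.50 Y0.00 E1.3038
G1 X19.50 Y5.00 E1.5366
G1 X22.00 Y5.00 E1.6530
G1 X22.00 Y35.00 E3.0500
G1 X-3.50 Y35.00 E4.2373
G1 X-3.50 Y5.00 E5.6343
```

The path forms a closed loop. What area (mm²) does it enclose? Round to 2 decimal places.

Apply the shoelace formula to the sequence of (X, Y) vertices; enclosed area = 862.50 mm².

862.50 mm²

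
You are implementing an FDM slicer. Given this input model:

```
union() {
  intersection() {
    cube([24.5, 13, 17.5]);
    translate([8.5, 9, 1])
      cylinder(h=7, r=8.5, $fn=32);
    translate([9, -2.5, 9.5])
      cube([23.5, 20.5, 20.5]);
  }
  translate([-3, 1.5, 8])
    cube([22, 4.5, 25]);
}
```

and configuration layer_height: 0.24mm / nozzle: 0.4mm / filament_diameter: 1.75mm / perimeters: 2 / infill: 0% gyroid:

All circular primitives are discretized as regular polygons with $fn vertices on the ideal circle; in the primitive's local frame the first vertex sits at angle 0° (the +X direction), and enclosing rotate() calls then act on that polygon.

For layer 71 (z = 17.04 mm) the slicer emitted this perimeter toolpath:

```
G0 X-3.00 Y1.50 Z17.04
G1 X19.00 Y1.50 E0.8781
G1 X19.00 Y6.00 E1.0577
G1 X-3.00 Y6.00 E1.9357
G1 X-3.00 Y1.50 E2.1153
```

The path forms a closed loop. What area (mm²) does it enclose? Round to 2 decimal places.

99.00 mm²

Apply the shoelace formula to the sequence of (X, Y) vertices; enclosed area = 99.00 mm².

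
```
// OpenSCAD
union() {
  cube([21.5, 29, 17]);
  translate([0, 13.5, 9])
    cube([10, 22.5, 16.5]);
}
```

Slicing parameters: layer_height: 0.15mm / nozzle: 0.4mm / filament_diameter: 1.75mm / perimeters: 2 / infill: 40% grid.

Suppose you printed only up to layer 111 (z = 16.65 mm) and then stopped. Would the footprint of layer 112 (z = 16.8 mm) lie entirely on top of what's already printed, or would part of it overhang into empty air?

entirely on top

Compare the two slices. At z = 16.65: the 21.5×29 cube contributes its full rectangle (area 623.50 mm²); the cube at (0, 13.5) (footprint 10×22.5) is included at this height (area 225.00 mm²); Combining (union): the regions partially overlap — summed areas 848.50 mm² minus the doubly-counted overlap 155.00 mm² gives 693.50 mm² — area = 693.50 mm². At z = 16.8: the cube is present — its section is the full 21.5×29 rectangle (area 623.50 mm²); the cube at (0, 13.5) is present — its section is the full 10×22.5 rectangle (area 225.00 mm²); Merging all regions: the regions partially overlap — summed areas 848.50 mm² minus the doubly-counted overlap 155.00 mm² gives 693.50 mm² — area = 693.50 mm². Checking containment: the cross-section at z = 16.8 is a subset of the cross-section at z = 16.65.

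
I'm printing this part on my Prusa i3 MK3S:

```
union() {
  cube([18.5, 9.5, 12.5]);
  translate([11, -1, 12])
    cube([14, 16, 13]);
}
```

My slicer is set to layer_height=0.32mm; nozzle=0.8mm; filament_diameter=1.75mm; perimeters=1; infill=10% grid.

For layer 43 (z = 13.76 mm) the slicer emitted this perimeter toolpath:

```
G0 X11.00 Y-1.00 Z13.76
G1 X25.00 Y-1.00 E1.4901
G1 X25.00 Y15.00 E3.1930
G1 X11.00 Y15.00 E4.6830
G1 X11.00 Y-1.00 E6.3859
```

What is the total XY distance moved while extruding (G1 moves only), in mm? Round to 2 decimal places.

Sum the Euclidean lengths of each G1 segment: total = 60.00 mm.

60.00 mm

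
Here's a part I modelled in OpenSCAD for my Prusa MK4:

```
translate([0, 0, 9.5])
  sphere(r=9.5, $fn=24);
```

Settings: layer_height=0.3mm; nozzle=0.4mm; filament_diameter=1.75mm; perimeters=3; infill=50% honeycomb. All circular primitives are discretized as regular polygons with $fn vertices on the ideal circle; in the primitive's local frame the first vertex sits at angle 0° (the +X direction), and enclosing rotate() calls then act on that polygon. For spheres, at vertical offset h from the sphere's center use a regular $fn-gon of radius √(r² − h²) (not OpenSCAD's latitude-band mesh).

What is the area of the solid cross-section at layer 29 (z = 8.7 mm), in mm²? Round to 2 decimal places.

At z = 8.7 mm: the r=9.5 sphere contributes a regular 24-gon of circumradius √(9.5²−0.8²) = 9.466 (area = (24/2)·9.466²·sin(360°/24) = 278.31 mm²). Overall, the cross-section is a single solid region. Net area = 278.31 mm².

278.31 mm²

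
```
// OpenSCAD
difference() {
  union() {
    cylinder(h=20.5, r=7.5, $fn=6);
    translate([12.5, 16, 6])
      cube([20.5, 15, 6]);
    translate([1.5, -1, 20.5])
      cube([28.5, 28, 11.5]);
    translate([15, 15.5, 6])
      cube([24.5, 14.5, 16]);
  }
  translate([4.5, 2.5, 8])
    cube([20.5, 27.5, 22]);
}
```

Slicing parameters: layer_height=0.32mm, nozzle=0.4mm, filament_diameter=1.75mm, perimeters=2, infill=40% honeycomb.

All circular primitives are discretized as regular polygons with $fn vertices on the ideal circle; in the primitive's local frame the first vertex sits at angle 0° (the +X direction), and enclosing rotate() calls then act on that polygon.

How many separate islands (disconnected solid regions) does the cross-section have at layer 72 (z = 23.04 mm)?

1

At z = 23.04 mm: the cylinder does not reach this height (z outside [0, 20.5]); the cube at (12.5, 16) is absent (z outside [6, 12]); the cube at (1.5, -1) (footprint 28.5×28) is included at this height; the cube at (15, 15.5) is absent (z outside [6, 22]); Merging all regions: only the 28.5×28 cube at (1.5, -1) is present, so the union is just that shape — 1 connected region; the 20.5×27.5 cube at (4.5, 2.5) contributes its full rectangle; After the difference (first − rest): starting from the result so far, the 20.5×27.5 cube at (4.5, 2.5) partially overlaps it — only the 502.25 mm² overlap (of its 563.75 mm²) is removed, clipping the outline — 1 connected region. Overall, the cross-section is a single solid region. Island count = 1.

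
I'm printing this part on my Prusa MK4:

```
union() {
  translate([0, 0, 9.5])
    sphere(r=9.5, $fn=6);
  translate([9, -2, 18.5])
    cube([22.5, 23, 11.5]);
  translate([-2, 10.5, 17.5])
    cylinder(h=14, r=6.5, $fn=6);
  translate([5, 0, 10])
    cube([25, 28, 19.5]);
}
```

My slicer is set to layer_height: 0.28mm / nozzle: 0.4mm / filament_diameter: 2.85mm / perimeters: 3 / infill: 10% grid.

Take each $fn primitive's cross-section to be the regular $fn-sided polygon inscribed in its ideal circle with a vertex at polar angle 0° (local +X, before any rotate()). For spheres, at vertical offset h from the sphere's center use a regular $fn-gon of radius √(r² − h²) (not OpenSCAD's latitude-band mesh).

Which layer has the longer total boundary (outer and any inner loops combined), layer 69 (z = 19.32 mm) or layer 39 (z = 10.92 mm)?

Layer 69 (z = 19.32): the sphere does not reach this height (|z−center|=9.820 > r=9.5); the cube at (9, -2) (footprint 22.5×23) is included at this height (perimeter 91.00 mm); the cylinder at (-2, 10.5): section is a regular 6-gon, circumradius r=6.5 (perimeter = 2·6·6.500·sin(180°/6) = 39.00 mm); the cube at (5, 0) is present — its section is the full 25×28 rectangle (perimeter 106.00 mm); Combining (union): the regions partially overlap (shared area 441.00 mm²), so the edge portions inside another operand are dropped and the merged outline is re-measured after clipping — boundary = 152.00 mm. So its perimeter = 152.00 mm. Layer 39 (z = 10.92): the sphere: section is a regular 6-gon, circumradius = √(r²−h²) = √(9.5²−1.42²) = 9.393 (perimeter = 2·6·9.393·sin(180°/6) = 56.36 mm); the cube at (9, -2) is not intersected at this z (z outside [18.5, 30]); the cylinder at (-2, 10.5) is absent (z outside [17.5, 31.5]); the cube at (5, 0) is present — its section is the full 25×28 rectangle (perimeter 106.00 mm); Taking the union: the regions partially overlap (shared area 16.72 mm²), so the edge portions inside another operand are dropped and the merged outline is re-measured after clipping — boundary = 141.57 mm. So its perimeter = 141.57 mm. Layer 69 is larger (152.00 vs 141.57 mm).

layer 69 (z = 19.32 mm)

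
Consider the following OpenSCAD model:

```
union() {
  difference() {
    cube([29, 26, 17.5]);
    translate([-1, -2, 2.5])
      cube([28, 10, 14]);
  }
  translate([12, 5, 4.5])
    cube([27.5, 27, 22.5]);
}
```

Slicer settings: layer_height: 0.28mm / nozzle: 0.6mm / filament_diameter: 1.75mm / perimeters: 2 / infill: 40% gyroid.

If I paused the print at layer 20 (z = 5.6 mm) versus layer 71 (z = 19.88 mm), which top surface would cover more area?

Layer 20 (z = 5.6): the cube is present — its section is the full 29×26 rectangle (area 754.00 mm²); the cube at (-1, -2) is present — its section is the full 28×10 rectangle (area 280.00 mm²); After the difference (first − rest): starting from the 29×26 cube (754.00 mm²), the 28×10 cube at (-1, -2) partially overlaps it — only the 216.00 mm² overlap (of its 280.00 mm²) is removed, clipping the outline — area = 538.00 mm²; the cube at (12, 5) is present — its section is the full 27.5×27 rectangle (area 742.50 mm²); Merging all regions: the regions partially overlap — summed areas 1280.50 mm² minus the doubly-counted overlap 312.00 mm² gives 968.50 mm² — area = 968.50 mm². So its area = 968.50 mm². Layer 71 (z = 19.88): the cube does not reach this height (z outside [0, 17.5]); the cube at (-1, -2) does not reach this height (z outside [2.5, 16.5]); Taking the first minus the rest: the first operand is absent here, so nothing remains; the cube at (12, 5) is present — its section is the full 27.5×27 rectangle (area 742.50 mm²); Taking the union: only the 27.5×27 cube at (12, 5) is present, so the union is just that shape — area = 742.50 mm². So its area = 742.50 mm². Layer 20 is larger (968.50 vs 742.50 mm²).

layer 20 (z = 5.6 mm)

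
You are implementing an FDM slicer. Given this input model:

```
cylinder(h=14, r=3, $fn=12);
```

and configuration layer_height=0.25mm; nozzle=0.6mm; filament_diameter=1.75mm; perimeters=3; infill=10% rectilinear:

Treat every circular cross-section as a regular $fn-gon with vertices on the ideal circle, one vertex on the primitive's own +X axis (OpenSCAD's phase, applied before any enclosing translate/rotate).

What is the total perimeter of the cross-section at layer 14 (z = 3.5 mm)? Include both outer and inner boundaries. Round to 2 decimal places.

18.63 mm

At z = 3.5 mm: the cylinder: section is a regular 12-gon, circumradius r=3 (perimeter = 2·12·3.000·sin(180°/12) = 18.63 mm). Overall, the cross-section is a single solid region. Total boundary length (outer) = 18.63 mm.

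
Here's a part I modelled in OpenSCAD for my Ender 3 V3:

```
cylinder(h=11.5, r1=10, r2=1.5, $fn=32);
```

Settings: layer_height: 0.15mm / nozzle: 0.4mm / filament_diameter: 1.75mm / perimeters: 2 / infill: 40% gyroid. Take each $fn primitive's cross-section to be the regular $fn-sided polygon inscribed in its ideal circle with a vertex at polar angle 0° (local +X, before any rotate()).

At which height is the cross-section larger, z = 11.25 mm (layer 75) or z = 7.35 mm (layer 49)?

Layer 75 (z = 11.25): the cone contributes a regular 32-gon of circumradius 1.685 (interpolated between r1=10 and r2=1.5 at t=0.978) (area = (32/2)·1.685²·sin(360°/32) = 8.86 mm²). So its area = 8.86 mm². Layer 49 (z = 7.35): the cone (r1=10→r2=1.5) has section circumradius 4.567 here — a regular 32-gon (area = (32/2)·4.567²·sin(360°/32) = 65.12 mm²). So its area = 65.12 mm². Layer 49 is larger (65.12 vs 8.86 mm²).

layer 49 (z = 7.35 mm)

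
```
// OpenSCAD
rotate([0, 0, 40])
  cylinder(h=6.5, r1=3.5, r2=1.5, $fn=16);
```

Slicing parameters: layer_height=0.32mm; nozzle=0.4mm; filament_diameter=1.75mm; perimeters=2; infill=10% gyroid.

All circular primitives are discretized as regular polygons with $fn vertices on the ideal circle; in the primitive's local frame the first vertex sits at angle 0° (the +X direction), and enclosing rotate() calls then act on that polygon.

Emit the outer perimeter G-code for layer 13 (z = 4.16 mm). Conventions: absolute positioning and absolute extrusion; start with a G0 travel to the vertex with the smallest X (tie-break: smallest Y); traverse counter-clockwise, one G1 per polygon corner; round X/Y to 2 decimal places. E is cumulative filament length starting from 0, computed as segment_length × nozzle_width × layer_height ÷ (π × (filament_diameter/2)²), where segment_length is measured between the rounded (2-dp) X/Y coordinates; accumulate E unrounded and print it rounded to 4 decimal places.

G0 X-2.21 Y0.19 Z4.16
G1 X-2.12 Y-0.67 E0.0460
G1 X-1.70 Y-1.43 E0.0922
G1 X-1.03 Y-1.97 E0.1380
G1 X-0.19 Y-2.21 E0.1845
G1 X0.67 Y-2.12 E0.2305
G1 X1.43 Y-1.70 E0.2767
G1 X1.97 Y-1.03 E0.3225
G1 X2.21 Y-0.19 E0.3690
G1 X2.12 Y0.67 E0.4150
G1 X1.70 Y1.43 E0.4612
G1 X1.03 Y1.97 E0.5070
G1 X0.19 Y2.21 E0.5535
G1 X-0.67 Y2.12 E0.5995
G1 X-1.43 Y1.70 E0.6458
G1 X-1.97 Y1.03 E0.6915
G1 X-2.21 Y0.19 E0.7380

At z = 4.16 mm: the cone (r1=3.5→r2=1.5) has section circumradius 2.220 here — a regular 16-gon; (whole slice rotated 40° about Z — lengths, areas and connectivity unchanged). The outline is a single polygon with 16 vertices. Extrusion per mm of travel: 0.4 × 0.32 / (π × 0.875²) = 0.053216. Accumulating E over each segment gives final E = 0.7380.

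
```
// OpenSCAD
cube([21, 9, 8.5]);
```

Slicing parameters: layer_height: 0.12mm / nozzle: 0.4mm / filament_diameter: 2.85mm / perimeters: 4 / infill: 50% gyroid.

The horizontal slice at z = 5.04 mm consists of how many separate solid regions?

At z = 5.04 mm: the cube is present — its section is the full 21×9 rectangle. The result has 1 disconnected region.

1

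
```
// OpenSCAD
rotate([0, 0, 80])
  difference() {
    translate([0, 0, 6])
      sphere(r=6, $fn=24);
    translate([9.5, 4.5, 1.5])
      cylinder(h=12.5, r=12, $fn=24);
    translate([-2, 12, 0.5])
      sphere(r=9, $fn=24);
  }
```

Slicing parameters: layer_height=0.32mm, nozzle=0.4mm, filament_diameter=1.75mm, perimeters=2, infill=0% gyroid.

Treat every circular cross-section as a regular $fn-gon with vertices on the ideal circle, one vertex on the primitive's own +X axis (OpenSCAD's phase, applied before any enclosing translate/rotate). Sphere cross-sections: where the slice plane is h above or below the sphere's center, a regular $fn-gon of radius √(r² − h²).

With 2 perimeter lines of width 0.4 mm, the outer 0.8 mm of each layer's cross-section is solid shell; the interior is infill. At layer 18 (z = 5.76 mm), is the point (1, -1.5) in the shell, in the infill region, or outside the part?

At z = 5.76 mm: the r=6 sphere slices to a regular 24-gon of circumradius 5.995 (√(r²−h²) with h=0.24 from center); the r=12 cylinder at (9.5, 4.5) gives a regular 24-gon of circumradius 12 (constant along its height); the r=9 sphere at (-2, 12) contributes a regular 24-gon of circumradius √(9²−5.26²) = 7.303; Subtracting the remaining from the first: starting from the r=6 sphere, the r=12 cylinder at (9.5, 4.5) partially overlaps it — only the 66.58 mm² overlap (of its 447.24 mm²) is removed, clipping the outline; the r=9 sphere at (-2, 12) partially overlaps it — only the 0.37 mm² overlap (of its 165.64 mm²) is removed, clipping the outline — 1 connected region; (whole slice rotated 80° about Z — lengths, areas and connectivity unchanged). Overall, the cross-section is a single solid region. Undo the 80° rotation: the query point maps to (-1.304, -1.245) in the un-rotated model frame. The nearest boundary edge runs (-2.09, 1.39)→(-0.89, -1.50); distance from the point to it = 0.28 mm. The point is inside the cross-section, 0.28 mm from the nearest boundary — within the 0.8 mm shell band (2 × 0.4).

shell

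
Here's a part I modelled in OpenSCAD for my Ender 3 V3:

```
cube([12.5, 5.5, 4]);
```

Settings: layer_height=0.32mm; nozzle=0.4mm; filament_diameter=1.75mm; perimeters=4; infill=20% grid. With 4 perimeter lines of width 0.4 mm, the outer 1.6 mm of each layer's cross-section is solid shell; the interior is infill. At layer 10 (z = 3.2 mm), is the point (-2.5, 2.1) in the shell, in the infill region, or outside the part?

At z = 3.2 mm: the 12.5×5.5 cube contributes its full rectangle. Overall, the cross-section is a single solid region. The nearest boundary edge runs (0.00, 5.50)→(0.00, 0.00); distance from the point to it = 2.50 mm. The point is not inside any of the regions above, so it lies outside the cross-section (2.50 mm from the nearest boundary).

outside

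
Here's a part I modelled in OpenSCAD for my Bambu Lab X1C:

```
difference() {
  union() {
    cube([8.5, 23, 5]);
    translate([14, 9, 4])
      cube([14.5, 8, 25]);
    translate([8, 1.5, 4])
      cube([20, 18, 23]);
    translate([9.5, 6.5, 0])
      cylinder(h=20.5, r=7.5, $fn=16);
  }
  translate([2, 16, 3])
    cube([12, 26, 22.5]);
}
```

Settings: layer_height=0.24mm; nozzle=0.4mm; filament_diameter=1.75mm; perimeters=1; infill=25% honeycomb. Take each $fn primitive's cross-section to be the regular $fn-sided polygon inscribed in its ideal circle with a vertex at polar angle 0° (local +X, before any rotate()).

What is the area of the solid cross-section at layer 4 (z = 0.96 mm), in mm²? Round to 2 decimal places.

At z = 0.96 mm: the cube (footprint 8.5×23) is included at this height (area 195.50 mm²); the cube at (14, 9) is absent (z outside [4, 29]); the cube at (8, 1.5) does not reach this height (z outside [4, 27]); the r=7.5 cylinder at (9.5, 6.5) gives a regular 16-gon of circumradius 7.5 (constant along its height) (area = (16/2)·7.500²·sin(360°/16) = 172.21 mm²); Combining (union): the regions partially overlap — summed areas 367.71 mm² minus the doubly-counted overlap 70.01 mm² gives 297.69 mm² — area = 297.69 mm²; the cube at (2, 16) is not intersected at this z (z outside [3, 25.5]); After the difference (first − rest): none of the subtracted shapes is present at this height, so that combined region is unchanged — area = 297.69 mm². Overall, the cross-section is a single solid region. Net area = 297.69 mm².

297.69 mm²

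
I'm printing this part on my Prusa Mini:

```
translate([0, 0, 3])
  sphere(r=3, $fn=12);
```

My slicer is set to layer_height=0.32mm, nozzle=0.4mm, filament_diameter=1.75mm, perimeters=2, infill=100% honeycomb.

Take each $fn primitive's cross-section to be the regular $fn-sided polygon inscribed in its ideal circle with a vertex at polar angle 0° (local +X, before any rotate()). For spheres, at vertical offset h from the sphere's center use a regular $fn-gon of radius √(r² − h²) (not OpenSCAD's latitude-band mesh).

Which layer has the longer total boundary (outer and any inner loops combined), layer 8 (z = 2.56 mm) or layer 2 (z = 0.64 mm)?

layer 8 (z = 2.56 mm)

Layer 8 (z = 2.56): the r=3 sphere slices to a regular 12-gon of circumradius 2.968 (√(r²−h²) with h=0.44 from center) (perimeter = 2·12·2.968·sin(180°/12) = 18.43 mm). So its perimeter = 18.43 mm. Layer 2 (z = 0.64): the sphere: section is a regular 12-gon, circumradius = √(r²−h²) = √(3²−2.36²) = 1.852 (perimeter = 2·12·1.852·sin(180°/12) = 11.50 mm). So its perimeter = 11.50 mm. Layer 8 is larger (18.43 vs 11.50 mm).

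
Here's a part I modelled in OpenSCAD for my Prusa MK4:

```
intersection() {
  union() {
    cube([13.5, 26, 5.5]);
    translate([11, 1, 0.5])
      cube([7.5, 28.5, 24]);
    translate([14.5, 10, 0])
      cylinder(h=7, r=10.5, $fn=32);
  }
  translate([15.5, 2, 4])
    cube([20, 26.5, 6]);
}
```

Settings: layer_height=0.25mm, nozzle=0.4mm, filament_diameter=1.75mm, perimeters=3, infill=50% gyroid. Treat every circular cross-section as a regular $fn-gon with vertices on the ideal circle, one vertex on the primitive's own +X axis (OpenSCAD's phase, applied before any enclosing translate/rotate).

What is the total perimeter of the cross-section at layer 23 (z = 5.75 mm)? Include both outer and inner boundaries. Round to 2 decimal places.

At z = 5.75 mm: the cube does not reach this height (z outside [0, 5.5]); the 7.5×28.5 cube at (11, 1) contributes its full rectangle (perimeter 72.00 mm); the r=10.5 cylinder at (14.5, 10) gives a regular 32-gon of circumradius 10.5 (constant along its height) (perimeter = 2·32·10.500·sin(180°/32) = 65.87 mm); Merging all regions: the regions partially overlap (shared area 144.25 mm²), so the edge portions inside another operand are dropped and the merged outline is re-measured after clipping — boundary = 85.13 mm; the 20×26.5 cube at (15.5, 2) contributes its full rectangle (perimeter 93.00 mm); After intersecting: the 20×26.5 cube at (15.5, 2) partially overlaps the result so far; clipping to the common part keeps 167.36 mm² — boundary = 65.53 mm. Overall, the cross-section is a single solid region. Total boundary length (outer) = 65.53 mm.

65.53 mm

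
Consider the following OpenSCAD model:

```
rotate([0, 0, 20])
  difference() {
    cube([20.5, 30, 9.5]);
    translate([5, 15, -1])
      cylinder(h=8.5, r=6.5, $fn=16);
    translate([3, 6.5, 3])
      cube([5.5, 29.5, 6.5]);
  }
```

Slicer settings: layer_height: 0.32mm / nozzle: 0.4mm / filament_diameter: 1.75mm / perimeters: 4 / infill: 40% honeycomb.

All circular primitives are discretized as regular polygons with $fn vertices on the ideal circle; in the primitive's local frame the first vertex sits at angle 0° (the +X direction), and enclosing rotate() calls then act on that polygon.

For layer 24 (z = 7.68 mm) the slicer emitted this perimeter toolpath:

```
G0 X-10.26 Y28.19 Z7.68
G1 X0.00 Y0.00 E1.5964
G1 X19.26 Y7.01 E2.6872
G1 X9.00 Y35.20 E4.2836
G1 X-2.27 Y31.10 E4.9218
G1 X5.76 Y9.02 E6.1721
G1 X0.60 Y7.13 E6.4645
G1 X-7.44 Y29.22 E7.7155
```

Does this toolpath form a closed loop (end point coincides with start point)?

Start point (G0): (-10.26, 28.19). End point (last G1): the path does not return to the start — open.

no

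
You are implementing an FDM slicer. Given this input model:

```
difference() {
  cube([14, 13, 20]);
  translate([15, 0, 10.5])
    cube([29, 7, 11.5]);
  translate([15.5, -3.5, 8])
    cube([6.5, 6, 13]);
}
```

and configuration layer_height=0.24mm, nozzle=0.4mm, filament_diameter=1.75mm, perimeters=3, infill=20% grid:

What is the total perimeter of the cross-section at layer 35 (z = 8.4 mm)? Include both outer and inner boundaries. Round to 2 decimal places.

At z = 8.4 mm: the cube is present — its section is the full 14×13 rectangle (perimeter 54.00 mm); the cube at (15, 0) is absent (z outside [10.5, 22]); the 6.5×6 cube at (15.5, -3.5) contributes its full rectangle (perimeter 25.00 mm); After the difference (first − rest): starting from the 14×13 cube, the 6.5×6 cube at (15.5, -3.5) misses the remaining region (no effect) — boundary = 54.00 mm. Overall, the cross-section is a single solid region. Total boundary length (outer) = 54.00 mm.

54.00 mm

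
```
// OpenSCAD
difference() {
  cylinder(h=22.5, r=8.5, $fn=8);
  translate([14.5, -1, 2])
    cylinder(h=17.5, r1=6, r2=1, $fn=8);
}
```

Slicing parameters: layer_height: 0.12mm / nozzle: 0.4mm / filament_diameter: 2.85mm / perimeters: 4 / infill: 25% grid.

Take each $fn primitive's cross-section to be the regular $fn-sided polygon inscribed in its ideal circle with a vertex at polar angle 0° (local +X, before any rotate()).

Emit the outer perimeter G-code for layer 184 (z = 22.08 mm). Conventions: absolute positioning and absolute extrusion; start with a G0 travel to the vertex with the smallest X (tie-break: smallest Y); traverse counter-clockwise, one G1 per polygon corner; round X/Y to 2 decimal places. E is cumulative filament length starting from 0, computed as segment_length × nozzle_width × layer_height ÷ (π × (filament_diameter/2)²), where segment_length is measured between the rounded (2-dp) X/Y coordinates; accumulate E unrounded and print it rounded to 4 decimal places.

G0 X-8.50 Y0.00 Z22.08
G1 X-6.01 Y-6.01 E0.0489
G1 X0.00 Y-8.50 E0.0979
G1 X6.01 Y-6.01 E0.1468
G1 X8.50 Y0.00 E0.1958
G1 X6.01 Y6.01 E0.2447
G1 X0.00 Y8.50 E0.2937
G1 X-6.01 Y6.01 E0.3426
G1 X-8.50 Y0.00 E0.3916

At z = 22.08 mm: the cylinder: section is a regular 8-gon, circumradius r=8.5; the cone at (14.5, -1) does not reach this height (z outside [2, 19.5]); After the difference (first − rest): none of the subtracted shapes is present at this height, so the r=8.5 cylinder is unchanged — 1 connected region. The outline is a single polygon with 8 vertices. Extrusion per mm of travel: 0.4 × 0.12 / (π × 1.425²) = 0.007524. Accumulating E over each segment gives final E = 0.3916.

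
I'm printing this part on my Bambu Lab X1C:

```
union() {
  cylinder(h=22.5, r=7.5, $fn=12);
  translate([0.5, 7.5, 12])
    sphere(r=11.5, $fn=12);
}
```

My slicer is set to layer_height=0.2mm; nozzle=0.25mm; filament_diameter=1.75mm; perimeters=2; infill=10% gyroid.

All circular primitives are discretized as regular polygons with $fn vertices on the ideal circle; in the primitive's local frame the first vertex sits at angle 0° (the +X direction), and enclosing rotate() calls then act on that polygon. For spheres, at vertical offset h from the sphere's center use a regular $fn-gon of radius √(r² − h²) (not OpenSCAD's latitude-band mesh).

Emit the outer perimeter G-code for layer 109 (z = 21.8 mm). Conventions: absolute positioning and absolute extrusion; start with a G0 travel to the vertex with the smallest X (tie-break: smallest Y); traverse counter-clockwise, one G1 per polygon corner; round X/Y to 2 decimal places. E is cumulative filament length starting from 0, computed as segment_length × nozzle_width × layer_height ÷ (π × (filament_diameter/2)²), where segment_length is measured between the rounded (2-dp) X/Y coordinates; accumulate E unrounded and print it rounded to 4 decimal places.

At z = 21.8 mm: the cylinder: section is a regular 12-gon, circumradius r=7.5; the r=11.5 sphere at (0.5, 7.5) contributes a regular 12-gon of circumradius √(11.5²−9.8²) = 6.017; Combining (union): the regions partially overlap (shared area 42.91 mm²), so overlapping operands fuse into one piece — 1 connected region. The outline is a single polygon with 18 vertices. Extrusion per mm of travel: 0.25 × 0.2 / (π × 0.875²) = 0.020788. Accumulating E over each segment gives final E = 1.2144.

G0 X-7.50 Y0.00 Z21.80
G1 X-6.50 Y-3.75 E0.0807
G1 X-3.75 Y-6.50 E0.1615
G1 X0.00 Y-7.50 E0.2422
G1 X3.75 Y-6.50 E0.3229
G1 X6.50 Y-3.75 E0.4037
G1 X7.50 Y0.00 E0.4844
G1 X6.50 Y3.75 E0.5651
G1 X5.72 Y4.52 E0.5879
G1 X6.52 Y7.50 E0.6520
G1 X5.71 Y10.51 E0.7168
G1 X3.51 Y12.71 E0.7815
G1 X0.50 Y13.52 E0.8463
G1 X-2.51 Y12.71 E0.9111
G1 X-4.71 Y10.51 E0.9757
G1 X-5.52 Y7.50 E1.0405
G1 X-4.93 Y5.31 E1.0877
G1 X-6.50 Y3.75 E1.1337
G1 X-7.50 Y0.00 E1.2144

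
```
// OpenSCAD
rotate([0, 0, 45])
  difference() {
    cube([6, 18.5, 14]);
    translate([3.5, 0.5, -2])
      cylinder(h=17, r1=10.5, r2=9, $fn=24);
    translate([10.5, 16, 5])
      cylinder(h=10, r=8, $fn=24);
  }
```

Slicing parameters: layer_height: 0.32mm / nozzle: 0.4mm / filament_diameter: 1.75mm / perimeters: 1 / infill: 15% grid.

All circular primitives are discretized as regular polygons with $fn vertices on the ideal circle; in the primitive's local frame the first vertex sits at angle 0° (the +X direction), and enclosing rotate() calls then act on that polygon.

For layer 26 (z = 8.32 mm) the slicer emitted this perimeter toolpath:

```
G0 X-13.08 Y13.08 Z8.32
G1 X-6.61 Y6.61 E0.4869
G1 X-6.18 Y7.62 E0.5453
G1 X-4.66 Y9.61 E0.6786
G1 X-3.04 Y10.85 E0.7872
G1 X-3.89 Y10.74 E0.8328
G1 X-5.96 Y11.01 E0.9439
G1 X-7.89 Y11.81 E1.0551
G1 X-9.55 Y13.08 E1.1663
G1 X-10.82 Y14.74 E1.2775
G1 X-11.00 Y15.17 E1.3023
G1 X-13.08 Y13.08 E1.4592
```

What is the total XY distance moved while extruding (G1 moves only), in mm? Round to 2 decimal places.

Sum the Euclidean lengths of each G1 segment: total = 27.42 mm.

27.42 mm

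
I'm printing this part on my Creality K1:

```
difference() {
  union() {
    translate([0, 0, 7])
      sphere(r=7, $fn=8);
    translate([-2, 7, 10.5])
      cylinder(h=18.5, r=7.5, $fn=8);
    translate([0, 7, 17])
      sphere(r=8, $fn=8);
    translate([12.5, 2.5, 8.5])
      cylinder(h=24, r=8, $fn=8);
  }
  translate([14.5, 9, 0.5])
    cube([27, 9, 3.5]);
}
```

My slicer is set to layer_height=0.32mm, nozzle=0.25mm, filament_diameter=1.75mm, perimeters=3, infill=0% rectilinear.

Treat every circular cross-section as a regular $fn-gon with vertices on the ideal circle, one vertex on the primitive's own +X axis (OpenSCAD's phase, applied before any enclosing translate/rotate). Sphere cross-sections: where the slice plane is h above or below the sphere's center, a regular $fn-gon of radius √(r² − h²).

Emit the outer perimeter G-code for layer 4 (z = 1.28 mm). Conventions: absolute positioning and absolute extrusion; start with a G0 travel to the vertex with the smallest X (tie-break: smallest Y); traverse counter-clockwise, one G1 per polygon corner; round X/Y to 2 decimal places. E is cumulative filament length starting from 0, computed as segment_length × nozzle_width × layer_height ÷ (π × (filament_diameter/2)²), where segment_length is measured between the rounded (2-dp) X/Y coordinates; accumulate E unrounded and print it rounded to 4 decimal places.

G0 X-4.04 Y0.00 Z1.28
G1 X-2.85 Y-2.85 E0.1027
G1 X0.00 Y-4.04 E0.2054
G1 X2.85 Y-2.85 E0.3082
G1 X4.04 Y0.00 E0.4109
G1 X2.85 Y2.85 E0.5136
G1 X0.00 Y4.04 E0.6163
G1 X-2.85 Y2.85 E0.7191
G1 X-4.04 Y0.00 E0.8218

At z = 1.28 mm: the r=7 sphere slices to a regular 8-gon of circumradius 4.035 (√(r²−h²) with h=5.72 from center); the cylinder at (-2, 7) is not intersected at this z (z outside [10.5, 29]); the sphere at (0, 7) does not reach this height (|z−center|=15.720 > r=8); the cylinder at (12.5, 2.5) is absent (z outside [8.5, 32.5]); Taking the union: only the r=7 sphere is present, so the union is just that shape — 1 connected region; the cube at (14.5, 9) (footprint 27×9) is included at this height; After the difference (first − rest): starting from the result so far, the 27×9 cube at (14.5, 9) misses the remaining region (no effect) — 1 connected region. The outline is a single polygon with 8 vertices. Extrusion per mm of travel: 0.25 × 0.32 / (π × 0.875²) = 0.033260. Accumulating E over each segment gives final E = 0.8218.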